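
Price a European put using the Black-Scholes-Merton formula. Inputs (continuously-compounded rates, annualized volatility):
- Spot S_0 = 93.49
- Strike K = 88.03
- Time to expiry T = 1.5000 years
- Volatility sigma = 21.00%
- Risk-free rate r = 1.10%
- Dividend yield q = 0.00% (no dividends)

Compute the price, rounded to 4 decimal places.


d1 = (ln(S/K) + (r - q + 0.5*sigma^2) * T) / (sigma * sqrt(T)) = 0.42672372
d2 = d1 - sigma * sqrt(T) = 0.16952729
exp(-rT) = 0.98363538; exp(-qT) = 1.00000000
P = K * exp(-rT) * N(-d2) - S_0 * exp(-qT) * N(-d1)
N(-d1) = 0.33479029; N(-d2) = 0.43269095
P = 88.0300 * 0.98363538 * 0.43269095 - 93.4900 * 1.00000000 * 0.33479029 = 6.1669

Answer: Price = 6.1669


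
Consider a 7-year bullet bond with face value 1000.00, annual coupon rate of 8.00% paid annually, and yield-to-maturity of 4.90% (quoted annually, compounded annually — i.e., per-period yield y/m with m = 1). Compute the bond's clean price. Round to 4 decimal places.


Answer: Price = 1180.0295

Derivation:
Coupon per period c = face * coupon_rate / m = 80.000000
Periods per year m = 1; per-period yield y/m = 0.049000
Number of cashflows N = 7
Cashflows (t years, CF_t, discount factor 1/(1+y/m)^(m*t), PV):
  t = 1.0000: CF_t = 80.000000, DF = 0.953289, PV = 76.263108
  t = 2.0000: CF_t = 80.000000, DF = 0.908760, PV = 72.700770
  t = 3.0000: CF_t = 80.000000, DF = 0.866310, PV = 69.304833
  t = 4.0000: CF_t = 80.000000, DF = 0.825844, PV = 66.067524
  t = 5.0000: CF_t = 80.000000, DF = 0.787268, PV = 62.981434
  t = 6.0000: CF_t = 80.000000, DF = 0.750494, PV = 60.039499
  t = 7.0000: CF_t = 1080.000000, DF = 0.715437, PV = 772.672291
Price P = sum_t PV_t = 1180.029459


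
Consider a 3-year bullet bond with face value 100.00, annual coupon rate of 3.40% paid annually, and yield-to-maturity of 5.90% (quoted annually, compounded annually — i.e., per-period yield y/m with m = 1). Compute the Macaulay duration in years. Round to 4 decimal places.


Coupon per period c = face * coupon_rate / m = 3.400000
Periods per year m = 1; per-period yield y/m = 0.059000
Number of cashflows N = 3
Cashflows (t years, CF_t, discount factor 1/(1+y/m)^(m*t), PV):
  t = 1.0000: CF_t = 3.400000, DF = 0.944287, PV = 3.210576
  t = 2.0000: CF_t = 3.400000, DF = 0.891678, PV = 3.031705
  t = 3.0000: CF_t = 103.400000, DF = 0.842000, PV = 87.062806
Price P = sum_t PV_t = 93.305087
Macaulay numerator sum_t t * PV_t:
  t * PV_t at t = 1.0000: 3.210576
  t * PV_t at t = 2.0000: 6.063411
  t * PV_t at t = 3.0000: 261.188417
Macaulay duration D = (sum_t t * PV_t) / P = 270.462404 / 93.305087 = 2.898689

Answer: Macaulay duration = 2.8987 years


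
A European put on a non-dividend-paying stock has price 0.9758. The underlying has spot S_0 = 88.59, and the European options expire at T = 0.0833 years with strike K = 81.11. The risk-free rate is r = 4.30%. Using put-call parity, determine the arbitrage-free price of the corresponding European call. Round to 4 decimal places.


Answer: Call price = 8.7458

Derivation:
Put-call parity: C - P = S_0 * exp(-qT) - K * exp(-rT).
S_0 * exp(-qT) = 88.5900 * 1.00000000 = 88.59000000
K * exp(-rT) = 81.1100 * 0.99642451 = 80.81999179
C = P + S*exp(-qT) - K*exp(-rT)
C = 0.9758 + 88.59000000 - 80.81999179 = 8.7458


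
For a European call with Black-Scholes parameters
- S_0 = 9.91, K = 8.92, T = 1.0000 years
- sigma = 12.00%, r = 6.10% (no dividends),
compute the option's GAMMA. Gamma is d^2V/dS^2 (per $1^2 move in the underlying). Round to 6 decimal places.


d1 = 1.4454033479; d2 = 1.3254033479
phi(d1) = 0.1403615125; exp(-qT) = 1.0000000000; exp(-rT) = 0.9408232398
Gamma = exp(-qT) * phi(d1) / (S * sigma * sqrt(T)) = 1.0000000000 * 0.1403615125 / (9.9100 * 0.1200 * 1.0000000000) = 0.118030

Answer: Gamma = 0.118030


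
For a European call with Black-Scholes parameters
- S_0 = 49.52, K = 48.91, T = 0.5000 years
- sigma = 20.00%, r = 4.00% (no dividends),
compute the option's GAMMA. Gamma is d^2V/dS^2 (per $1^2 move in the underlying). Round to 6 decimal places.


d1 = 0.2997761792; d2 = 0.1583548229
phi(d1) = 0.3814134155; exp(-qT) = 1.0000000000; exp(-rT) = 0.9801986733
Gamma = exp(-qT) * phi(d1) / (S * sigma * sqrt(T)) = 1.0000000000 * 0.3814134155 / (49.5200 * 0.2000 * 0.7071067812) = 0.054463

Answer: Gamma = 0.054463


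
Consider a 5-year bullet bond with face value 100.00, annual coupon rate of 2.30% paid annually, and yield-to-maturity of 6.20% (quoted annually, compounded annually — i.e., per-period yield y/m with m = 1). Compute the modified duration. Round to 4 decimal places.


Coupon per period c = face * coupon_rate / m = 2.300000
Periods per year m = 1; per-period yield y/m = 0.062000
Number of cashflows N = 5
Cashflows (t years, CF_t, discount factor 1/(1+y/m)^(m*t), PV):
  t = 1.0000: CF_t = 2.300000, DF = 0.941620, PV = 2.165725
  t = 2.0000: CF_t = 2.300000, DF = 0.886647, PV = 2.039289
  t = 3.0000: CF_t = 2.300000, DF = 0.834885, PV = 1.920235
  t = 4.0000: CF_t = 2.300000, DF = 0.786144, PV = 1.808130
  t = 5.0000: CF_t = 102.300000, DF = 0.740248, PV = 75.727401
Price P = sum_t PV_t = 83.660780
First compute Macaulay numerator sum_t t * PV_t:
  t * PV_t at t = 1.0000: 2.165725
  t * PV_t at t = 2.0000: 4.078578
  t * PV_t at t = 3.0000: 5.760704
  t * PV_t at t = 4.0000: 7.232522
  t * PV_t at t = 5.0000: 378.637003
Macaulay duration D = 397.874532 / 83.660780 = 4.755807
Modified duration = D / (1 + y/m) = 4.755807 / (1 + 0.062000) = 4.478161

Answer: Modified duration = 4.4782


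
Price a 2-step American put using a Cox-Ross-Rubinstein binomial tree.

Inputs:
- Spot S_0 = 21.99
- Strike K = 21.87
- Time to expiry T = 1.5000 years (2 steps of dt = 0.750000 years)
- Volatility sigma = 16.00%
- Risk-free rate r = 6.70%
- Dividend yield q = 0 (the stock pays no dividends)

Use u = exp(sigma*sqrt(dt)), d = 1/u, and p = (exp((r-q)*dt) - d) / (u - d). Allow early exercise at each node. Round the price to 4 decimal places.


dt = T/N = 0.750000
u = exp(sigma*sqrt(dt)) = 1.148623; d = 1/u = 0.870607
p = (exp((r-q)*dt) - d) / (u - d) = 0.650778
Discount per step: exp(-r*dt) = 0.950992
Stock lattice S(k, i) with i counting down-moves:
  k=0: S(0,0) = 21.9900
  k=1: S(1,0) = 25.2582; S(1,1) = 19.1447
  k=2: S(2,0) = 29.0122; S(2,1) = 21.9900; S(2,2) = 16.6675
Terminal payoffs V(N, i) = max(K - S_T, 0):
  V(2,0) = 0.000000; V(2,1) = 0.000000; V(2,2) = 5.202517
Backward induction: V(k, i) = exp(-r*dt) * [p * V(k+1, i) + (1-p) * V(k+1, i+1)]; then take max(V_cont, immediate exercise) for American.
  V(1,0) = exp(-r*dt) * [p*0.000000 + (1-p)*0.000000] = 0.000000; exercise = 0.000000; V(1,0) = max -> 0.000000
  V(1,1) = exp(-r*dt) * [p*0.000000 + (1-p)*5.202517] = 1.727795; exercise = 2.725342; V(1,1) = max -> 2.725342
  V(0,0) = exp(-r*dt) * [p*0.000000 + (1-p)*2.725342] = 0.905106; exercise = 0.000000; V(0,0) = max -> 0.905106

Answer: Price = V(0,0) = 0.9051


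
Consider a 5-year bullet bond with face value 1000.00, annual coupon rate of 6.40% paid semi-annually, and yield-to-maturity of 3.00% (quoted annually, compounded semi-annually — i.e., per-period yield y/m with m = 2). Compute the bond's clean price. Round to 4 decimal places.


Answer: Price = 1156.7771

Derivation:
Coupon per period c = face * coupon_rate / m = 32.000000
Periods per year m = 2; per-period yield y/m = 0.015000
Number of cashflows N = 10
Cashflows (t years, CF_t, discount factor 1/(1+y/m)^(m*t), PV):
  t = 0.5000: CF_t = 32.000000, DF = 0.985222, PV = 31.527094
  t = 1.0000: CF_t = 32.000000, DF = 0.970662, PV = 31.061176
  t = 1.5000: CF_t = 32.000000, DF = 0.956317, PV = 30.602144
  t = 2.0000: CF_t = 32.000000, DF = 0.942184, PV = 30.149895
  t = 2.5000: CF_t = 32.000000, DF = 0.928260, PV = 29.704330
  t = 3.0000: CF_t = 32.000000, DF = 0.914542, PV = 29.265350
  t = 3.5000: CF_t = 32.000000, DF = 0.901027, PV = 28.832857
  t = 4.0000: CF_t = 32.000000, DF = 0.887711, PV = 28.406756
  t = 4.5000: CF_t = 32.000000, DF = 0.874592, PV = 27.986952
  t = 5.0000: CF_t = 1032.000000, DF = 0.861667, PV = 889.240583
Price P = sum_t PV_t = 1156.777137


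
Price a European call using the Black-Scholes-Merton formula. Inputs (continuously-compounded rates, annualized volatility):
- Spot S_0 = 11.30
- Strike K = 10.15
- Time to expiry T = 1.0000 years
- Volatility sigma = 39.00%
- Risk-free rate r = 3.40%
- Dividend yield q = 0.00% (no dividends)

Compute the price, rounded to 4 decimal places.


d1 = (ln(S/K) + (r - q + 0.5*sigma^2) * T) / (sigma * sqrt(T)) = 0.55738210
d2 = d1 - sigma * sqrt(T) = 0.16738210
exp(-rT) = 0.96657150; exp(-qT) = 1.00000000
C = S_0 * exp(-qT) * N(d1) - K * exp(-rT) * N(d2)
N(d1) = 0.71136680; N(d2) = 0.56646530
C = 11.3000 * 1.00000000 * 0.71136680 - 10.1500 * 0.96657150 * 0.56646530 = 2.4810

Answer: Price = 2.4810


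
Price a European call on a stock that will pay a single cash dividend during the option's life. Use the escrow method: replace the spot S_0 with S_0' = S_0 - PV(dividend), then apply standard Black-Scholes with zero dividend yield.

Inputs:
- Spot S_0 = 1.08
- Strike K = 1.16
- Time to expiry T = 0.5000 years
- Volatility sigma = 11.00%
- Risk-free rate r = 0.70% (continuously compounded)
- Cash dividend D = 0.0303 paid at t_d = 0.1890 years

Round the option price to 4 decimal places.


Answer: Price = 0.0044

Derivation:
PV(D) = D * exp(-r * t_d) = 0.0303 * 0.99867787 = 0.03025994
S_0' = S_0 - PV(D) = 1.0800 - 0.03025994 = 1.04974006
d1 = (ln(S_0'/K) + (r + sigma^2/2)*T) / (sigma*sqrt(T)) = -1.20018434
d2 = d1 - sigma*sqrt(T) = -1.27796608
exp(-rT) = 0.99650612
N(d1) = 0.11503388; N(d2) = 0.10063069
C = S_0' * N(d1) - K * exp(-rT) * N(d2) = 1.04974006 * 0.11503388 - 1.1600 * 0.99650612 * 0.10063069 = 0.0044


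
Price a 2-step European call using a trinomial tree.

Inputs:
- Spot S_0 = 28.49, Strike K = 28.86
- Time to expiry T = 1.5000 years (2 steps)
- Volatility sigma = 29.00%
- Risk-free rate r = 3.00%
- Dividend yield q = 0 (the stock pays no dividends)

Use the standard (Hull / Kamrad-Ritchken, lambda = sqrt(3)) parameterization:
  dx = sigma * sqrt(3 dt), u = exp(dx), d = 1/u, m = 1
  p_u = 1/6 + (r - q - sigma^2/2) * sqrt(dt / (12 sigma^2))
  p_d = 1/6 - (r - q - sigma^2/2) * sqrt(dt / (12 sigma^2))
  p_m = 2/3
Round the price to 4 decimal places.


dt = T/N = 0.750000; dx = sigma*sqrt(3*dt) = 0.435000
u = exp(dx) = 1.544963; d = 1/u = 0.647265
p_u = 0.156279, p_m = 0.666667, p_d = 0.177055
Discount per step: exp(-r*dt) = 0.977751
Stock lattice S(k, j) with j the centered position index:
  k=0: S(0,+0) = 28.4900
  k=1: S(1,-1) = 18.4406; S(1,+0) = 28.4900; S(1,+1) = 44.0160
  k=2: S(2,-2) = 11.9359; S(2,-1) = 18.4406; S(2,+0) = 28.4900; S(2,+1) = 44.0160; S(2,+2) = 68.0031
Terminal payoffs V(N, j) = max(S_T - K, 0):
  V(2,-2) = 0.000000; V(2,-1) = 0.000000; V(2,+0) = 0.000000; V(2,+1) = 15.155998; V(2,+2) = 39.143090
Backward induction: V(k, j) = exp(-r*dt) * [p_u * V(k+1, j+1) + p_m * V(k+1, j) + p_d * V(k+1, j-1)]
  V(1,-1) = exp(-r*dt) * [p_u*0.000000 + p_m*0.000000 + p_d*0.000000] = 0.000000
  V(1,+0) = exp(-r*dt) * [p_u*15.155998 + p_m*0.000000 + p_d*0.000000] = 2.315863
  V(1,+1) = exp(-r*dt) * [p_u*39.143090 + p_m*15.155998 + p_d*0.000000] = 15.860329
  V(0,+0) = exp(-r*dt) * [p_u*15.860329 + p_m*2.315863 + p_d*0.000000] = 3.933044

Answer: Price = V(0,0) = 3.9330


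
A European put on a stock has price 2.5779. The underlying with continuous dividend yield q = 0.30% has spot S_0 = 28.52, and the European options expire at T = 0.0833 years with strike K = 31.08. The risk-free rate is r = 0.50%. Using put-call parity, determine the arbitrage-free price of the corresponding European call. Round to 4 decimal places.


Put-call parity: C - P = S_0 * exp(-qT) - K * exp(-rT).
S_0 * exp(-qT) = 28.5200 * 0.99975013 = 28.51287374
K * exp(-rT) = 31.0800 * 0.99958359 = 31.06705788
C = P + S*exp(-qT) - K*exp(-rT)
C = 2.5779 + 28.51287374 - 31.06705788 = 0.0237

Answer: Call price = 0.0237


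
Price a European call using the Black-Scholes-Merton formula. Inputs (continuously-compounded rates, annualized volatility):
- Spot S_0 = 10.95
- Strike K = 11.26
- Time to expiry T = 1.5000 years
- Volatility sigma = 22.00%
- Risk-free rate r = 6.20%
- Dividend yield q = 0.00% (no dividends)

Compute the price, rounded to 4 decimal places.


d1 = (ln(S/K) + (r - q + 0.5*sigma^2) * T) / (sigma * sqrt(T)) = 0.37626699
d2 = d1 - sigma * sqrt(T) = 0.10682311
exp(-rT) = 0.91119350; exp(-qT) = 1.00000000
C = S_0 * exp(-qT) * N(d1) - K * exp(-rT) * N(d2)
N(d1) = 0.64664079; N(d2) = 0.54253535
C = 10.9500 * 1.00000000 * 0.64664079 - 11.2600 * 0.91119350 * 0.54253535 = 1.5143

Answer: Price = 1.5143


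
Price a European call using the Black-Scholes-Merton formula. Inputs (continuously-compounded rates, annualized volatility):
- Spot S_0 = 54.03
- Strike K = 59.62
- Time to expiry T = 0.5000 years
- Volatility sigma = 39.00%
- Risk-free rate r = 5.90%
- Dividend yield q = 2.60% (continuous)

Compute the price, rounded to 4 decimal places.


d1 = (ln(S/K) + (r - q + 0.5*sigma^2) * T) / (sigma * sqrt(T)) = -0.15928628
d2 = d1 - sigma * sqrt(T) = -0.43505793
exp(-rT) = 0.97093088; exp(-qT) = 0.98708414
C = S_0 * exp(-qT) * N(d1) - K * exp(-rT) * N(d2)
N(d1) = 0.43672166; N(d2) = 0.33176019
C = 54.0300 * 0.98708414 * 0.43672166 - 59.6200 * 0.97093088 * 0.33176019 = 4.0867

Answer: Price = 4.0867


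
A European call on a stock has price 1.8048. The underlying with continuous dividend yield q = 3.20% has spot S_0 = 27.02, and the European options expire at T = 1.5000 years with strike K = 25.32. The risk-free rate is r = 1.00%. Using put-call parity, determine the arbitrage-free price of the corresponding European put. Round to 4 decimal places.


Put-call parity: C - P = S_0 * exp(-qT) - K * exp(-rT).
S_0 * exp(-qT) = 27.0200 * 0.95313379 = 25.75367493
K * exp(-rT) = 25.3200 * 0.98511194 = 24.94303431
P = C - S*exp(-qT) + K*exp(-rT)
P = 1.8048 - 25.75367493 + 24.94303431 = 0.9942

Answer: Put price = 0.9942


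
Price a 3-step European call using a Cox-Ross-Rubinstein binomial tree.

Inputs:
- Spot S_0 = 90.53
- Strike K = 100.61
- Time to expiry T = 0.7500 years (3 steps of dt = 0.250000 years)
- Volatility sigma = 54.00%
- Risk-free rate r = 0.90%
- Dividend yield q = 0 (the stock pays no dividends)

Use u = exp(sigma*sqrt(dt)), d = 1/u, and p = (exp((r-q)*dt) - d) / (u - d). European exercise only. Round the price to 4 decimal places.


Answer: Price = V(0,0) = 14.2918

Derivation:
dt = T/N = 0.250000
u = exp(sigma*sqrt(dt)) = 1.309964; d = 1/u = 0.763379
p = (exp((r-q)*dt) - d) / (u - d) = 0.437028
Discount per step: exp(-r*dt) = 0.997753
Stock lattice S(k, i) with i counting down-moves:
  k=0: S(0,0) = 90.5300
  k=1: S(1,0) = 118.5911; S(1,1) = 69.1087
  k=2: S(2,0) = 155.3501; S(2,1) = 90.5300; S(2,2) = 52.7562
  k=3: S(3,0) = 203.5031; S(3,1) = 118.5911; S(3,2) = 69.1087; S(3,3) = 40.2730
Terminal payoffs V(N, i) = max(S_T - K, 0):
  V(3,0) = 102.893110; V(3,1) = 17.981082; V(3,2) = 0.000000; V(3,3) = 0.000000
Backward induction: V(k, i) = exp(-r*dt) * [p * V(k+1, i) + (1-p) * V(k+1, i+1)].
  V(2,0) = exp(-r*dt) * [p*102.893110 + (1-p)*17.981082] = 54.966219
  V(2,1) = exp(-r*dt) * [p*17.981082 + (1-p)*0.000000] = 7.840579
  V(2,2) = exp(-r*dt) * [p*0.000000 + (1-p)*0.000000] = 0.000000
  V(1,0) = exp(-r*dt) * [p*54.966219 + (1-p)*7.840579] = 28.371904
  V(1,1) = exp(-r*dt) * [p*7.840579 + (1-p)*0.000000] = 3.418853
  V(0,0) = exp(-r*dt) * [p*28.371904 + (1-p)*3.418853] = 14.291847


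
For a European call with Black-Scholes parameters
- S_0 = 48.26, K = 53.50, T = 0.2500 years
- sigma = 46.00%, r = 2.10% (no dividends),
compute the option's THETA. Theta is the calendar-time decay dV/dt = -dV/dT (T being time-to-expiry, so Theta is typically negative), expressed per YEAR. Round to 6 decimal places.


Answer: Theta = -8.769095

Derivation:
d1 = -0.3103417118; d2 = -0.5403417118
phi(d1) = 0.3801860571; exp(-qT) = 1.0000000000; exp(-rT) = 0.9947637572
Theta = -S*exp(-qT)*phi(d1)*sigma/(2*sqrt(T)) - r*K*exp(-rT)*N(d2) + q*S*exp(-qT)*N(d1)
N(d1) = 0.3781505572; N(d2) = 0.2944806987; sqrt(T) = 0.5000000000
Term 1 = -48.2600 * 1.0000000000 * 0.3801860571 * 0.4600 / (2 * 0.5000000000) = -8.4399783932
Term 2 = -0.0210 * 53.5000 * 0.9947637572 * 0.2944806987 = -0.3291166590
Term 3 = 0 (no dividend yield, q = 0)
Theta = -8.4399783932 + (-0.3291166590) + (0.0000000000) = -8.769095


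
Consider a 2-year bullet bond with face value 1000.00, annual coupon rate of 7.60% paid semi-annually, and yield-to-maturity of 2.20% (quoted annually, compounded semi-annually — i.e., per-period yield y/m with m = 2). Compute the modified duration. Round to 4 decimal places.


Coupon per period c = face * coupon_rate / m = 38.000000
Periods per year m = 2; per-period yield y/m = 0.011000
Number of cashflows N = 4
Cashflows (t years, CF_t, discount factor 1/(1+y/m)^(m*t), PV):
  t = 0.5000: CF_t = 38.000000, DF = 0.989120, PV = 37.586548
  t = 1.0000: CF_t = 38.000000, DF = 0.978358, PV = 37.177594
  t = 1.5000: CF_t = 38.000000, DF = 0.967713, PV = 36.773090
  t = 2.0000: CF_t = 1038.000000, DF = 0.957184, PV = 993.556871
Price P = sum_t PV_t = 1105.094104
First compute Macaulay numerator sum_t t * PV_t:
  t * PV_t at t = 0.5000: 18.793274
  t * PV_t at t = 1.0000: 37.177594
  t * PV_t at t = 1.5000: 55.159636
  t * PV_t at t = 2.0000: 1987.113742
Macaulay duration D = 2098.244246 / 1105.094104 = 1.898702
Modified duration = D / (1 + y/m) = 1.898702 / (1 + 0.011000) = 1.878043

Answer: Modified duration = 1.8780


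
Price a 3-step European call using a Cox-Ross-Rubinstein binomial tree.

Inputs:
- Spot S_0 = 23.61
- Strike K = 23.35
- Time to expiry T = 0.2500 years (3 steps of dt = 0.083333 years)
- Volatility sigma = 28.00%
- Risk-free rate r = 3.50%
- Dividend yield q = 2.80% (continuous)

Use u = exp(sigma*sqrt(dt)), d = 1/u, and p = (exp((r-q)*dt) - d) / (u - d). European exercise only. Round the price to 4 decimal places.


dt = T/N = 0.083333
u = exp(sigma*sqrt(dt)) = 1.084186; d = 1/u = 0.922351
p = (exp((r-q)*dt) - d) / (u - d) = 0.483409
Discount per step: exp(-r*dt) = 0.997088
Stock lattice S(k, i) with i counting down-moves:
  k=0: S(0,0) = 23.6100
  k=1: S(1,0) = 25.5976; S(1,1) = 21.7767
  k=2: S(2,0) = 27.7526; S(2,1) = 23.6100; S(2,2) = 20.0858
  k=3: S(3,0) = 30.0889; S(3,1) = 25.5976; S(3,2) = 21.7767; S(3,3) = 18.5261
Terminal payoffs V(N, i) = max(S_T - K, 0):
  V(3,0) = 6.738934; V(3,1) = 2.247620; V(3,2) = 0.000000; V(3,3) = 0.000000
Backward induction: V(k, i) = exp(-r*dt) * [p * V(k+1, i) + (1-p) * V(k+1, i+1)].
  V(2,0) = exp(-r*dt) * [p*6.738934 + (1-p)*2.247620] = 4.405894
  V(2,1) = exp(-r*dt) * [p*2.247620 + (1-p)*0.000000] = 1.083356
  V(2,2) = exp(-r*dt) * [p*0.000000 + (1-p)*0.000000] = 0.000000
  V(1,0) = exp(-r*dt) * [p*4.405894 + (1-p)*1.083356] = 2.681669
  V(1,1) = exp(-r*dt) * [p*1.083356 + (1-p)*0.000000] = 0.522179
  V(0,0) = exp(-r*dt) * [p*2.681669 + (1-p)*0.522179] = 1.561535

Answer: Price = V(0,0) = 1.5615


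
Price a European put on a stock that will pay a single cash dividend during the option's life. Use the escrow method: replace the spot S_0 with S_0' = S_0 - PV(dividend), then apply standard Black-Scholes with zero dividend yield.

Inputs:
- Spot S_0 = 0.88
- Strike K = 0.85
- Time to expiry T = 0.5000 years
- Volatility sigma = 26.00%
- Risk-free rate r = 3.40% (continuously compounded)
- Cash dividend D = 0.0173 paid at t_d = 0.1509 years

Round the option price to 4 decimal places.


Answer: Price = 0.0496

Derivation:
PV(D) = D * exp(-r * t_d) = 0.0173 * 0.99488254 = 0.01721147
S_0' = S_0 - PV(D) = 0.8800 - 0.01721147 = 0.86278853
d1 = (ln(S_0'/K) + (r + sigma^2/2)*T) / (sigma*sqrt(T)) = 0.26561799
d2 = d1 - sigma*sqrt(T) = 0.08177023
exp(-rT) = 0.98314368
N(-d1) = 0.39526671; N(-d2) = 0.46741472
P = K * exp(-rT) * N(-d2) - S_0' * N(-d1) = 0.8500 * 0.98314368 * 0.46741472 - 0.86278853 * 0.39526671 = 0.0496


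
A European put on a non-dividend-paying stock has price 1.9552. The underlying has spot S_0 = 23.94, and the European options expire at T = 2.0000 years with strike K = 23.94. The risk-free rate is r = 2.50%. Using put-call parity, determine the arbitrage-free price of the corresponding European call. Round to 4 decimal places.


Answer: Call price = 3.1228

Derivation:
Put-call parity: C - P = S_0 * exp(-qT) - K * exp(-rT).
S_0 * exp(-qT) = 23.9400 * 1.00000000 = 23.94000000
K * exp(-rT) = 23.9400 * 0.95122942 = 22.77243242
C = P + S*exp(-qT) - K*exp(-rT)
C = 1.9552 + 23.94000000 - 22.77243242 = 3.1228


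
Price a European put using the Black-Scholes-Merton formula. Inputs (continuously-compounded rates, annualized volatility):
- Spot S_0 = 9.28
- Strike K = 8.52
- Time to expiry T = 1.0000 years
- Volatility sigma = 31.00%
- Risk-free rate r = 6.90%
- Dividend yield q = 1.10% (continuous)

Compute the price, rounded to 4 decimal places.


Answer: Price = 0.5516

Derivation:
d1 = (ln(S/K) + (r - q + 0.5*sigma^2) * T) / (sigma * sqrt(T)) = 0.61772647
d2 = d1 - sigma * sqrt(T) = 0.30772647
exp(-rT) = 0.93332668; exp(-qT) = 0.98906028
P = K * exp(-rT) * N(-d2) - S_0 * exp(-qT) * N(-d1)
N(-d1) = 0.26837783; N(-d2) = 0.37914524
P = 8.5200 * 0.93332668 * 0.37914524 - 9.2800 * 0.98906028 * 0.26837783 = 0.5516


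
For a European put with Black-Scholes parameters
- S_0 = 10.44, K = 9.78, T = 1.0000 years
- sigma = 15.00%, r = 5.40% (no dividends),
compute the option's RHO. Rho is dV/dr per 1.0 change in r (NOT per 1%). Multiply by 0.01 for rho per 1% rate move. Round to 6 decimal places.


Answer: Rho = -2.183501

Derivation:
d1 = 0.8703673227; d2 = 0.7203673227
phi(d1) = 0.2731571055; exp(-qT) = 1.0000000000; exp(-rT) = 0.9474321065
N(-d2) = 0.2356494320
Rho = -K*T*exp(-rT)*N(-d2) = -9.7800 * 1.0000 * 0.9474321065 * 0.2356494320 = -2.183501


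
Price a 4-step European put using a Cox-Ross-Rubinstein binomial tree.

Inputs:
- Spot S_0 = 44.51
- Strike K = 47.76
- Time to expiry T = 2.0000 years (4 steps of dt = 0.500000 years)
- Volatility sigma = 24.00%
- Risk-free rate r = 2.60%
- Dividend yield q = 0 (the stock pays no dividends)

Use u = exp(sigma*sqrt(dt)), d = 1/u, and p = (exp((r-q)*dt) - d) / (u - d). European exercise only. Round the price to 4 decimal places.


dt = T/N = 0.500000
u = exp(sigma*sqrt(dt)) = 1.184956; d = 1/u = 0.843913
p = (exp((r-q)*dt) - d) / (u - d) = 0.496042
Discount per step: exp(-r*dt) = 0.987084
Stock lattice S(k, i) with i counting down-moves:
  k=0: S(0,0) = 44.5100
  k=1: S(1,0) = 52.7424; S(1,1) = 37.5626
  k=2: S(2,0) = 62.4974; S(2,1) = 44.5100; S(2,2) = 31.6996
  k=3: S(3,0) = 74.0567; S(3,1) = 52.7424; S(3,2) = 37.5626; S(3,3) = 26.7517
  k=4: S(4,0) = 87.7539; S(4,1) = 62.4974; S(4,2) = 44.5100; S(4,3) = 31.6996; S(4,4) = 22.5761
Terminal payoffs V(N, i) = max(K - S_T, 0):
  V(4,0) = 0.000000; V(4,1) = 0.000000; V(4,2) = 3.250000; V(4,3) = 16.060445; V(4,4) = 25.183910
Backward induction: V(k, i) = exp(-r*dt) * [p * V(k+1, i) + (1-p) * V(k+1, i+1)].
  V(3,0) = exp(-r*dt) * [p*0.000000 + (1-p)*0.000000] = 0.000000
  V(3,1) = exp(-r*dt) * [p*0.000000 + (1-p)*3.250000] = 1.616708
  V(3,2) = exp(-r*dt) * [p*3.250000 + (1-p)*16.060445] = 9.580562
  V(3,3) = exp(-r*dt) * [p*16.060445 + (1-p)*25.183910] = 20.391466
  V(2,0) = exp(-r*dt) * [p*0.000000 + (1-p)*1.616708] = 0.804229
  V(2,1) = exp(-r*dt) * [p*1.616708 + (1-p)*9.580562] = 5.557435
  V(2,2) = exp(-r*dt) * [p*9.580562 + (1-p)*20.391466] = 14.834689
  V(1,0) = exp(-r*dt) * [p*0.804229 + (1-p)*5.557435] = 3.158317
  V(1,1) = exp(-r*dt) * [p*5.557435 + (1-p)*14.834689] = 10.100613
  V(0,0) = exp(-r*dt) * [p*3.158317 + (1-p)*10.100613] = 6.570960

Answer: Price = V(0,0) = 6.5710


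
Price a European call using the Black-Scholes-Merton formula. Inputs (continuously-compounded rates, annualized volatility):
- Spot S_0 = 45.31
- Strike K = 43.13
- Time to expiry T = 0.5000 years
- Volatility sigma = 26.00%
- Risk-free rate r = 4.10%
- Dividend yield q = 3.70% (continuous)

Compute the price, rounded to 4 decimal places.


Answer: Price = 4.4111

Derivation:
d1 = (ln(S/K) + (r - q + 0.5*sigma^2) * T) / (sigma * sqrt(T)) = 0.37100777
d2 = d1 - sigma * sqrt(T) = 0.18716000
exp(-rT) = 0.97970870; exp(-qT) = 0.98167007
C = S_0 * exp(-qT) * N(d1) - K * exp(-rT) * N(d2)
N(d1) = 0.64468413; N(d2) = 0.57423241
C = 45.3100 * 0.98167007 * 0.64468413 - 43.1300 * 0.97970870 * 0.57423241 = 4.4111


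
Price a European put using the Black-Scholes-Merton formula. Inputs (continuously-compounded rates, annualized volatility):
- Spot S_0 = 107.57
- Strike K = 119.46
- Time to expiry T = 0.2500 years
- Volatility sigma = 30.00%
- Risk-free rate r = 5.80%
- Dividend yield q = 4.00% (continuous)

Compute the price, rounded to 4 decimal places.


Answer: Price = 13.7655

Derivation:
d1 = (ln(S/K) + (r - q + 0.5*sigma^2) * T) / (sigma * sqrt(T)) = -0.59393193
d2 = d1 - sigma * sqrt(T) = -0.74393193
exp(-rT) = 0.98560462; exp(-qT) = 0.99004983
P = K * exp(-rT) * N(-d2) - S_0 * exp(-qT) * N(-d1)
N(-d1) = 0.72372118; N(-d2) = 0.77154117
P = 119.4600 * 0.98560462 * 0.77154117 - 107.5700 * 0.99004983 * 0.72372118 = 13.7655


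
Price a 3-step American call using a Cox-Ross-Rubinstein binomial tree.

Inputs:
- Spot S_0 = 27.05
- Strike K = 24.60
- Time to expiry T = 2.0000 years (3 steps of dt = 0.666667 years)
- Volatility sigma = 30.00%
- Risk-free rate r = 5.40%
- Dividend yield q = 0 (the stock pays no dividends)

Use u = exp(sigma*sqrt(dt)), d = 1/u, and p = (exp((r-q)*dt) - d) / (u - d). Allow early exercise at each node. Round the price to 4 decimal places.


Answer: Price = V(0,0) = 7.2951

Derivation:
dt = T/N = 0.666667
u = exp(sigma*sqrt(dt)) = 1.277556; d = 1/u = 0.782744
p = (exp((r-q)*dt) - d) / (u - d) = 0.513148
Discount per step: exp(-r*dt) = 0.964640
Stock lattice S(k, i) with i counting down-moves:
  k=0: S(0,0) = 27.0500
  k=1: S(1,0) = 34.5579; S(1,1) = 21.1732
  k=2: S(2,0) = 44.1496; S(2,1) = 27.0500; S(2,2) = 16.5732
  k=3: S(3,0) = 56.4037; S(3,1) = 34.5579; S(3,2) = 21.1732; S(3,3) = 12.9726
Terminal payoffs V(N, i) = max(S_T - K, 0):
  V(3,0) = 31.803653; V(3,1) = 9.957893; V(3,2) = 0.000000; V(3,3) = 0.000000
Backward induction: V(k, i) = exp(-r*dt) * [p * V(k+1, i) + (1-p) * V(k+1, i+1)]; then take max(V_cont, immediate exercise) for American.
  V(2,0) = exp(-r*dt) * [p*31.803653 + (1-p)*9.957893] = 20.419497; exercise = 19.549648; V(2,0) = max -> 20.419497
  V(2,1) = exp(-r*dt) * [p*9.957893 + (1-p)*0.000000] = 4.929185; exercise = 2.450000; V(2,1) = max -> 4.929185
  V(2,2) = exp(-r*dt) * [p*0.000000 + (1-p)*0.000000] = 0.000000; exercise = 0.000000; V(2,2) = max -> 0.000000
  V(1,0) = exp(-r*dt) * [p*20.419497 + (1-p)*4.929185] = 12.422638; exercise = 9.957893; V(1,0) = max -> 12.422638
  V(1,1) = exp(-r*dt) * [p*4.929185 + (1-p)*0.000000] = 2.439960; exercise = 0.000000; V(1,1) = max -> 2.439960
  V(0,0) = exp(-r*dt) * [p*12.422638 + (1-p)*2.439960] = 7.295137; exercise = 2.450000; V(0,0) = max -> 7.295137


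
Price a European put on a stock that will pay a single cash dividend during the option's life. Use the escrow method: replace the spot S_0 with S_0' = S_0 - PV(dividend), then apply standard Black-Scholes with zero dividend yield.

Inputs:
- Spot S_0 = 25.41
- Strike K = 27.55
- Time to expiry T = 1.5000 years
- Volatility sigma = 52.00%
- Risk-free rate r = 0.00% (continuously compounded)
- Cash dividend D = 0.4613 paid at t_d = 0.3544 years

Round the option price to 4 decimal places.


PV(D) = D * exp(-r * t_d) = 0.4613 * 1.00000000 = 0.46130000
S_0' = S_0 - PV(D) = 25.4100 - 0.46130000 = 24.94870000
d1 = (ln(S_0'/K) + (r + sigma^2/2)*T) / (sigma*sqrt(T)) = 0.16270136
d2 = d1 - sigma*sqrt(T) = -0.47416597
exp(-rT) = 1.00000000
N(-d1) = 0.43537679; N(-d2) = 0.68230922
P = K * exp(-rT) * N(-d2) - S_0' * N(-d1) = 27.5500 * 1.00000000 * 0.68230922 - 24.94870000 * 0.43537679 = 7.9355

Answer: Price = 7.9355


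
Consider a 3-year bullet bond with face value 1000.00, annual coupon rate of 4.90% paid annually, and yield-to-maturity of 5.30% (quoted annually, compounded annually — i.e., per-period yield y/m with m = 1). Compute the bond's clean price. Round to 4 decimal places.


Answer: Price = 989.1680

Derivation:
Coupon per period c = face * coupon_rate / m = 49.000000
Periods per year m = 1; per-period yield y/m = 0.053000
Number of cashflows N = 3
Cashflows (t years, CF_t, discount factor 1/(1+y/m)^(m*t), PV):
  t = 1.0000: CF_t = 49.000000, DF = 0.949668, PV = 46.533713
  t = 2.0000: CF_t = 49.000000, DF = 0.901869, PV = 44.191560
  t = 3.0000: CF_t = 1049.000000, DF = 0.856475, PV = 898.442680
Price P = sum_t PV_t = 989.167954


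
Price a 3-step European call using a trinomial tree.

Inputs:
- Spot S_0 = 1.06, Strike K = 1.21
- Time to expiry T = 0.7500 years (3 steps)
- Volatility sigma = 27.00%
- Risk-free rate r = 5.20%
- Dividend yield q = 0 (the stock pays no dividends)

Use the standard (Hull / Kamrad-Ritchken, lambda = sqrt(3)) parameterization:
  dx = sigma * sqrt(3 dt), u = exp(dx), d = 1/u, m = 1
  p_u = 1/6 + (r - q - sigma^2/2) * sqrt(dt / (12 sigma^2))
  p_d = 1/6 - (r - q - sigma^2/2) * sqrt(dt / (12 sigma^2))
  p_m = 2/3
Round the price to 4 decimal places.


dt = T/N = 0.250000; dx = sigma*sqrt(3*dt) = 0.233827
u = exp(dx) = 1.263426; d = 1/u = 0.791499
p_u = 0.174979, p_m = 0.666667, p_d = 0.158354
Discount per step: exp(-r*dt) = 0.987084
Stock lattice S(k, j) with j the centered position index:
  k=0: S(0,+0) = 1.0600
  k=1: S(1,-1) = 0.8390; S(1,+0) = 1.0600; S(1,+1) = 1.3392
  k=2: S(2,-2) = 0.6641; S(2,-1) = 0.8390; S(2,+0) = 1.0600; S(2,+1) = 1.3392; S(2,+2) = 1.6920
  k=3: S(3,-3) = 0.5256; S(3,-2) = 0.6641; S(3,-1) = 0.8390; S(3,+0) = 1.0600; S(3,+1) = 1.3392; S(3,+2) = 1.6920; S(3,+3) = 2.1377
Terminal payoffs V(N, j) = max(S_T - K, 0):
  V(3,-3) = 0.000000; V(3,-2) = 0.000000; V(3,-1) = 0.000000; V(3,+0) = 0.000000; V(3,+1) = 0.129231; V(3,+2) = 0.482019; V(3,+3) = 0.927741
Backward induction: V(k, j) = exp(-r*dt) * [p_u * V(k+1, j+1) + p_m * V(k+1, j) + p_d * V(k+1, j-1)]
  V(2,-2) = exp(-r*dt) * [p_u*0.000000 + p_m*0.000000 + p_d*0.000000] = 0.000000
  V(2,-1) = exp(-r*dt) * [p_u*0.000000 + p_m*0.000000 + p_d*0.000000] = 0.000000
  V(2,+0) = exp(-r*dt) * [p_u*0.129231 + p_m*0.000000 + p_d*0.000000] = 0.022321
  V(2,+1) = exp(-r*dt) * [p_u*0.482019 + p_m*0.129231 + p_d*0.000000] = 0.168296
  V(2,+2) = exp(-r*dt) * [p_u*0.927741 + p_m*0.482019 + p_d*0.129231] = 0.497634
  V(1,-1) = exp(-r*dt) * [p_u*0.022321 + p_m*0.000000 + p_d*0.000000] = 0.003855
  V(1,+0) = exp(-r*dt) * [p_u*0.168296 + p_m*0.022321 + p_d*0.000000] = 0.043756
  V(1,+1) = exp(-r*dt) * [p_u*0.497634 + p_m*0.168296 + p_d*0.022321] = 0.200188
  V(0,+0) = exp(-r*dt) * [p_u*0.200188 + p_m*0.043756 + p_d*0.003855] = 0.063973

Answer: Price = V(0,0) = 0.0640


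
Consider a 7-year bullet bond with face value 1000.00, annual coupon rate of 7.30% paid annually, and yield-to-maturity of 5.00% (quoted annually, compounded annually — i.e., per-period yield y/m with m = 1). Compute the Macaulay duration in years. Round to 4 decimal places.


Answer: Macaulay duration = 5.8090 years

Derivation:
Coupon per period c = face * coupon_rate / m = 73.000000
Periods per year m = 1; per-period yield y/m = 0.050000
Number of cashflows N = 7
Cashflows (t years, CF_t, discount factor 1/(1+y/m)^(m*t), PV):
  t = 1.0000: CF_t = 73.000000, DF = 0.952381, PV = 69.523810
  t = 2.0000: CF_t = 73.000000, DF = 0.907029, PV = 66.213152
  t = 3.0000: CF_t = 73.000000, DF = 0.863838, PV = 63.060145
  t = 4.0000: CF_t = 73.000000, DF = 0.822702, PV = 60.057281
  t = 5.0000: CF_t = 73.000000, DF = 0.783526, PV = 57.197410
  t = 6.0000: CF_t = 73.000000, DF = 0.746215, PV = 54.473724
  t = 7.0000: CF_t = 1073.000000, DF = 0.710681, PV = 762.561067
Price P = sum_t PV_t = 1133.086588
Macaulay numerator sum_t t * PV_t:
  t * PV_t at t = 1.0000: 69.523810
  t * PV_t at t = 2.0000: 132.426304
  t * PV_t at t = 3.0000: 189.180434
  t * PV_t at t = 4.0000: 240.229123
  t * PV_t at t = 5.0000: 285.987051
  t * PV_t at t = 6.0000: 326.842344
  t * PV_t at t = 7.0000: 5337.927471
Macaulay duration D = (sum_t t * PV_t) / P = 6582.116535 / 1133.086588 = 5.809015


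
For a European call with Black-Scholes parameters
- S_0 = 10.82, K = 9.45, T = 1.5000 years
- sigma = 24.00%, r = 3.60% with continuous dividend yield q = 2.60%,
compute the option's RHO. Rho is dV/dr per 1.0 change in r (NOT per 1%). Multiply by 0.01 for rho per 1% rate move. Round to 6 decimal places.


d1 = 0.6585777456; d2 = 0.3646389764
phi(d1) = 0.3211648113; exp(-qT) = 0.9617507091; exp(-rT) = 0.9474321065
N(d2) = 0.6423095419
Rho = K*T*exp(-rT)*N(d2) = 9.4500 * 1.5000 * 0.9474321065 * 0.6423095419 = 8.626121

Answer: Rho = 8.626121


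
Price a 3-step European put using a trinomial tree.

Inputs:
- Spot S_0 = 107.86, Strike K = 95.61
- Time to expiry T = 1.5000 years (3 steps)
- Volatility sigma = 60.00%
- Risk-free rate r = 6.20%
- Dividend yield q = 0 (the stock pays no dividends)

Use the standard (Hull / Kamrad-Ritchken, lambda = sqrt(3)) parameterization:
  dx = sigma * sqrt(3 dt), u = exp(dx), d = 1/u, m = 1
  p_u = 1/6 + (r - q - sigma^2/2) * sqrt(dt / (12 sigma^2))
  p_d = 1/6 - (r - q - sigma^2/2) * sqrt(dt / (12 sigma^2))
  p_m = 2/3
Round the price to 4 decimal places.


Answer: Price = V(0,0) = 17.8685

Derivation:
dt = T/N = 0.500000; dx = sigma*sqrt(3*dt) = 0.734847
u = exp(dx) = 2.085163; d = 1/u = 0.479579
p_u = 0.126522, p_m = 0.666667, p_d = 0.206811
Discount per step: exp(-r*dt) = 0.969476
Stock lattice S(k, j) with j the centered position index:
  k=0: S(0,+0) = 107.8600
  k=1: S(1,-1) = 51.7274; S(1,+0) = 107.8600; S(1,+1) = 224.9057
  k=2: S(2,-2) = 24.8074; S(2,-1) = 51.7274; S(2,+0) = 107.8600; S(2,+1) = 224.9057; S(2,+2) = 468.9649
  k=3: S(3,-3) = 11.8971; S(3,-2) = 24.8074; S(3,-1) = 51.7274; S(3,+0) = 107.8600; S(3,+1) = 224.9057; S(3,+2) = 468.9649; S(3,+3) = 977.8682
Terminal payoffs V(N, j) = max(K - S_T, 0):
  V(3,-3) = 83.712916; V(3,-2) = 70.802643; V(3,-1) = 43.882624; V(3,+0) = 0.000000; V(3,+1) = 0.000000; V(3,+2) = 0.000000; V(3,+3) = 0.000000
Backward induction: V(k, j) = exp(-r*dt) * [p_u * V(k+1, j+1) + p_m * V(k+1, j) + p_d * V(k+1, j-1)]
  V(2,-2) = exp(-r*dt) * [p_u*43.882624 + p_m*70.802643 + p_d*83.712916] = 67.927905
  V(2,-1) = exp(-r*dt) * [p_u*0.000000 + p_m*43.882624 + p_d*70.802643] = 42.557897
  V(2,+0) = exp(-r*dt) * [p_u*0.000000 + p_m*0.000000 + p_d*43.882624] = 8.798391
  V(2,+1) = exp(-r*dt) * [p_u*0.000000 + p_m*0.000000 + p_d*0.000000] = 0.000000
  V(2,+2) = exp(-r*dt) * [p_u*0.000000 + p_m*0.000000 + p_d*0.000000] = 0.000000
  V(1,-1) = exp(-r*dt) * [p_u*8.798391 + p_m*42.557897 + p_d*67.927905] = 42.204536
  V(1,+0) = exp(-r*dt) * [p_u*0.000000 + p_m*8.798391 + p_d*42.557897] = 14.219336
  V(1,+1) = exp(-r*dt) * [p_u*0.000000 + p_m*0.000000 + p_d*8.798391] = 1.764062
  V(0,+0) = exp(-r*dt) * [p_u*1.764062 + p_m*14.219336 + p_d*42.204536] = 17.868517


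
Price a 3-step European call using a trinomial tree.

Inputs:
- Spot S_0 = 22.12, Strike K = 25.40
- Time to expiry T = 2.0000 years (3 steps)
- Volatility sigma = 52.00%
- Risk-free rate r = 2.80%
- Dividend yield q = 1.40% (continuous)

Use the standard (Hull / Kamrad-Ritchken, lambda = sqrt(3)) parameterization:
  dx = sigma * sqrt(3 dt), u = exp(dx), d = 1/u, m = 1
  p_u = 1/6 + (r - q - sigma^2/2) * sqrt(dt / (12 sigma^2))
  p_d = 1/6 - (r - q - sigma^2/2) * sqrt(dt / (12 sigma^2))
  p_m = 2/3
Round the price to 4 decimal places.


Answer: Price = V(0,0) = 4.9902

Derivation:
dt = T/N = 0.666667; dx = sigma*sqrt(3*dt) = 0.735391
u = exp(dx) = 2.086298; d = 1/u = 0.479318
p_u = 0.111730, p_m = 0.666667, p_d = 0.221603
Discount per step: exp(-r*dt) = 0.981506
Stock lattice S(k, j) with j the centered position index:
  k=0: S(0,+0) = 22.1200
  k=1: S(1,-1) = 10.6025; S(1,+0) = 22.1200; S(1,+1) = 46.1489
  k=2: S(2,-2) = 5.0820; S(2,-1) = 10.6025; S(2,+0) = 22.1200; S(2,+1) = 46.1489; S(2,+2) = 96.2804
  k=3: S(3,-3) = 2.4359; S(3,-2) = 5.0820; S(3,-1) = 10.6025; S(3,+0) = 22.1200; S(3,+1) = 46.1489; S(3,+2) = 96.2804; S(3,+3) = 200.8695
Terminal payoffs V(N, j) = max(S_T - K, 0):
  V(3,-3) = 0.000000; V(3,-2) = 0.000000; V(3,-1) = 0.000000; V(3,+0) = 0.000000; V(3,+1) = 20.748905; V(3,+2) = 70.880353; V(3,+3) = 175.469478
Backward induction: V(k, j) = exp(-r*dt) * [p_u * V(k+1, j+1) + p_m * V(k+1, j) + p_d * V(k+1, j-1)]
  V(2,-2) = exp(-r*dt) * [p_u*0.000000 + p_m*0.000000 + p_d*0.000000] = 0.000000
  V(2,-1) = exp(-r*dt) * [p_u*0.000000 + p_m*0.000000 + p_d*0.000000] = 0.000000
  V(2,+0) = exp(-r*dt) * [p_u*20.748905 + p_m*0.000000 + p_d*0.000000] = 2.275400
  V(2,+1) = exp(-r*dt) * [p_u*70.880353 + p_m*20.748905 + p_d*0.000000] = 21.349786
  V(2,+2) = exp(-r*dt) * [p_u*175.469478 + p_m*70.880353 + p_d*20.748905] = 70.135298
  V(1,-1) = exp(-r*dt) * [p_u*2.275400 + p_m*0.000000 + p_d*0.000000] = 0.249529
  V(1,+0) = exp(-r*dt) * [p_u*21.349786 + p_m*2.275400 + p_d*0.000000] = 3.830175
  V(1,+1) = exp(-r*dt) * [p_u*70.135298 + p_m*21.349786 + p_d*2.275400] = 22.156172
  V(0,+0) = exp(-r*dt) * [p_u*22.156172 + p_m*3.830175 + p_d*0.249529] = 4.990228


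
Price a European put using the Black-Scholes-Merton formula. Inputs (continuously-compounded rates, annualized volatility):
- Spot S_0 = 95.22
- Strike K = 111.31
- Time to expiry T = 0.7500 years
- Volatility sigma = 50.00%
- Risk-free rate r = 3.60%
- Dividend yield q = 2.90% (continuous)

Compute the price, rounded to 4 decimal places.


d1 = (ln(S/K) + (r - q + 0.5*sigma^2) * T) / (sigma * sqrt(T)) = -0.13193400
d2 = d1 - sigma * sqrt(T) = -0.56494670
exp(-rT) = 0.97336124; exp(-qT) = 0.97848483
P = K * exp(-rT) * N(-d2) - S_0 * exp(-qT) * N(-d1)
N(-d1) = 0.55248175; N(-d2) = 0.71394499
P = 111.3100 * 0.97336124 * 0.71394499 - 95.2200 * 0.97848483 * 0.55248175 = 25.8768

Answer: Price = 25.8768


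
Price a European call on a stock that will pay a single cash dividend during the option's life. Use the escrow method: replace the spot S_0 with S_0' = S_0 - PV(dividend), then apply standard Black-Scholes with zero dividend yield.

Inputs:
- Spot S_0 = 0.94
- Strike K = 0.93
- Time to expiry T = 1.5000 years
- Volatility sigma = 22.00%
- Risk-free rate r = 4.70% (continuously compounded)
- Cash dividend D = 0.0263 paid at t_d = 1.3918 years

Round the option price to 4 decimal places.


PV(D) = D * exp(-r * t_d) = 0.0263 * 0.93667904 = 0.02463466
S_0' = S_0 - PV(D) = 0.9400 - 0.02463466 = 0.91536534
d1 = (ln(S_0'/K) + (r + sigma^2/2)*T) / (sigma*sqrt(T)) = 0.33750510
d2 = d1 - sigma*sqrt(T) = 0.06806122
exp(-rT) = 0.93192774
N(d1) = 0.63213191; N(d2) = 0.52713155
C = S_0' * N(d1) - K * exp(-rT) * N(d2) = 0.91536534 * 0.63213191 - 0.9300 * 0.93192774 * 0.52713155 = 0.1218

Answer: Price = 0.1218


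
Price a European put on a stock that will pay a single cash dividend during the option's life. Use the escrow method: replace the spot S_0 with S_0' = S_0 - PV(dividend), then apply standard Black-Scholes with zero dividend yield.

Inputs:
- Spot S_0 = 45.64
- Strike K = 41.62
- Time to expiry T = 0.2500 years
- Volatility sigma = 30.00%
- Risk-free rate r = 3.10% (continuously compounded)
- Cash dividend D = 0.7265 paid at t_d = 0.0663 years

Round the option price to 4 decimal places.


Answer: Price = 1.1613

Derivation:
PV(D) = D * exp(-r * t_d) = 0.7265 * 0.99794681 = 0.72500836
S_0' = S_0 - PV(D) = 45.6400 - 0.72500836 = 44.91499164
d1 = (ln(S_0'/K) + (r + sigma^2/2)*T) / (sigma*sqrt(T)) = 0.63460538
d2 = d1 - sigma*sqrt(T) = 0.48460538
exp(-rT) = 0.99227995
N(-d1) = 0.26284291; N(-d2) = 0.31397815
P = K * exp(-rT) * N(-d2) - S_0' * N(-d1) = 41.6200 * 0.99227995 * 0.31397815 - 44.91499164 * 0.26284291 = 1.1613


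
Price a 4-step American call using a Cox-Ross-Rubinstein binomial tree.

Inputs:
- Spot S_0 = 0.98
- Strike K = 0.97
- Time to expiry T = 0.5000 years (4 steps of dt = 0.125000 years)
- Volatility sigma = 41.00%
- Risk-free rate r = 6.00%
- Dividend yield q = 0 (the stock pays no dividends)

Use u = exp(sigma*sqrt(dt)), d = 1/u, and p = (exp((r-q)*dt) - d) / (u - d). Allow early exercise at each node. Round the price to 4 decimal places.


dt = T/N = 0.125000
u = exp(sigma*sqrt(dt)) = 1.155990; d = 1/u = 0.865060
p = (exp((r-q)*dt) - d) / (u - d) = 0.489700
Discount per step: exp(-r*dt) = 0.992528
Stock lattice S(k, i) with i counting down-moves:
  k=0: S(0,0) = 0.9800
  k=1: S(1,0) = 1.1329; S(1,1) = 0.8478
  k=2: S(2,0) = 1.3096; S(2,1) = 0.9800; S(2,2) = 0.7334
  k=3: S(3,0) = 1.5139; S(3,1) = 1.1329; S(3,2) = 0.8478; S(3,3) = 0.6344
  k=4: S(4,0) = 1.7500; S(4,1) = 1.3096; S(4,2) = 0.9800; S(4,3) = 0.7334; S(4,4) = 0.5488
Terminal payoffs V(N, i) = max(S_T - K, 0):
  V(4,0) = 0.780016; V(4,1) = 0.339586; V(4,2) = 0.010000; V(4,3) = 0.000000; V(4,4) = 0.000000
Backward induction: V(k, i) = exp(-r*dt) * [p * V(k+1, i) + (1-p) * V(k+1, i+1)]; then take max(V_cont, immediate exercise) for American.
  V(3,0) = exp(-r*dt) * [p*0.780016 + (1-p)*0.339586] = 0.551116; exercise = 0.543868; V(3,0) = max -> 0.551116
  V(3,1) = exp(-r*dt) * [p*0.339586 + (1-p)*0.010000] = 0.170118; exercise = 0.162870; V(3,1) = max -> 0.170118
  V(3,2) = exp(-r*dt) * [p*0.010000 + (1-p)*0.000000] = 0.004860; exercise = 0.000000; V(3,2) = max -> 0.004860
  V(3,3) = exp(-r*dt) * [p*0.000000 + (1-p)*0.000000] = 0.000000; exercise = 0.000000; V(3,3) = max -> 0.000000
  V(2,0) = exp(-r*dt) * [p*0.551116 + (1-p)*0.170118] = 0.354027; exercise = 0.339586; V(2,0) = max -> 0.354027
  V(2,1) = exp(-r*dt) * [p*0.170118 + (1-p)*0.004860] = 0.085146; exercise = 0.010000; V(2,1) = max -> 0.085146
  V(2,2) = exp(-r*dt) * [p*0.004860 + (1-p)*0.000000] = 0.002362; exercise = 0.000000; V(2,2) = max -> 0.002362
  V(1,0) = exp(-r*dt) * [p*0.354027 + (1-p)*0.085146] = 0.215197; exercise = 0.162870; V(1,0) = max -> 0.215197
  V(1,1) = exp(-r*dt) * [p*0.085146 + (1-p)*0.002362] = 0.042581; exercise = 0.000000; V(1,1) = max -> 0.042581
  V(0,0) = exp(-r*dt) * [p*0.215197 + (1-p)*0.042581] = 0.126161; exercise = 0.010000; V(0,0) = max -> 0.126161

Answer: Price = V(0,0) = 0.1262
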